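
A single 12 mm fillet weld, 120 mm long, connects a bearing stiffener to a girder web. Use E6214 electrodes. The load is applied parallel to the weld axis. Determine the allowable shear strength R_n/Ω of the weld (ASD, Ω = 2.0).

E62XX → F_EXX = 620 MPa.
Effective throat t_e = 0.707 × 12 = 8.484 mm.
Total length L = 120 mm; A_we = 8.484 × 120 = 1018 mm².
F_nw = 0.6 F_EXX = 0.6 × 620 = 372 MPa.
R_n = 372 × 1018 × 10⁻³ = 378.7 kN; R_n/Ω = 378.7/2.0 = 189.4 kN.

R_n/Ω ≈ 189 kN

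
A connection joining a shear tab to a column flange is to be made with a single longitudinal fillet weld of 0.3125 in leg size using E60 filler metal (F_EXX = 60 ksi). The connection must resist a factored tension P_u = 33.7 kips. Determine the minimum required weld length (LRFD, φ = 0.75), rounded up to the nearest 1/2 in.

Throat t_e = 0.707 × 0.3125 = 0.2209 in.
φr_n = 0.75 × 0.6 × 60 × 0.2209 = 5.965 kips/in.
L_req = P_u / φr_n = 33.7 / 5.965 = 5.649 in total.
Round up → use L = 6 in.

L = 6 in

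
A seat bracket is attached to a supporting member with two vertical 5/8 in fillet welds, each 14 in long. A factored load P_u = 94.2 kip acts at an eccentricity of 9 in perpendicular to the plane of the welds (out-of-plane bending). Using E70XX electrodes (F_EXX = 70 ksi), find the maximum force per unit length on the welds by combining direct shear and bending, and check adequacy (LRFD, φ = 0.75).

L_w = 2 × 14 = 28 in; section modulus (unit throat) S = 2 × L²/6 = 65.33 in².
Direct shear f_v = P/L_w = 94.2/28 = 3.364 kip/in.
Moment M = P × e = 94.2 × 9 = 847.8 kip·in; bending f_b = M/S = 12.98 kip/in.
f_max = √(f_v² + f_b²) = √(3.364² + 12.98²) = 13.41 kip/in.
φr_n = 0.75 × 0.6 × 70 × (0.707 × 0.625) = 13.92 kip/in → adequate.

f_max ≈ 13.4 kip/in; adequate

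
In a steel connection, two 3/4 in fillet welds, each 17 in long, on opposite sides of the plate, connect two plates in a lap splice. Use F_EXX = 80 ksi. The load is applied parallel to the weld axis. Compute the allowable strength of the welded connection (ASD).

Effective throat t_e = 0.707 × 0.75 = 0.5302 in.
Total length L = 34 in; A_we = 0.5302 × 34 = 18.03 in².
F_nw = 0.6 F_EXX = 0.6 × 80 = 48 ksi.
R_n = 48 × 18.03 = 865.4 kips; R_n/Ω = 865.4/2.0 = 432.7 kips.

R_n/Ω ≈ 433 kips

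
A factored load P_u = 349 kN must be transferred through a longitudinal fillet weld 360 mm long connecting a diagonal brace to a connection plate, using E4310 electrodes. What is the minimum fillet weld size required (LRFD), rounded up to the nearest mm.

E43XX → F_EXX = 430 MPa.
Total weld length L = 360 mm.
Required throat t_e = P_u / (φ × 0.6 F_EXX × L) = 349 / (0.75 × 0.6 × 430 × 360 × 10⁻³) = 5.01 mm.
Required leg w = t_e / 0.707 = 7.086 mm → use 8 mm.

w = 8 mm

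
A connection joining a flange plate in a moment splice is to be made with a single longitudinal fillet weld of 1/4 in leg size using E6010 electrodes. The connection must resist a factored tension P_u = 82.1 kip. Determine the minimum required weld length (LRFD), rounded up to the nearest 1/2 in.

L = 17.5 in

E60XX → F_EXX = 60 ksi.
Throat t_e = 0.707 × 0.25 = 0.1767 in.
φr_n = 0.75 × 0.6 × 60 × 0.1767 = 4.772 kip/in.
L_req = P_u / φr_n = 82.1 / 4.772 = 17.2 in total.
Round up → use L = 17.5 in.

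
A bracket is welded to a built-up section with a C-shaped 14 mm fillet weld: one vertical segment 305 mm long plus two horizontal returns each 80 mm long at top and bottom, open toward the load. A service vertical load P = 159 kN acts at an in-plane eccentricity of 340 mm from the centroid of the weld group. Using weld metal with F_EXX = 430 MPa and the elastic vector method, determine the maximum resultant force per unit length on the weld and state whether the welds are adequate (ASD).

Total weld length L_w = 465 mm. Treat welds as unit-width lines.
Centroid: x̄ = 2×80×40 / 465 = 13.76 mm from the vertical weld.
Polar moment about centroid: J = I_x + I_y = [305³/12 + 2×80×152.5²] + [305×13.76² + 2(80³/12 + 80×26.24²)] = 6339000 mm³.
Direct shear f_v = P/L_w = 159×10³ / 465 = 341.9 N/mm (vertical).
Torsion M = P·e = 159×10³ × 340 = 54060000 N·mm.
Critical point at (x, y) = (66.24, 152.5) from centroid. f_tx = M·y/J = 1301 N/mm; f_ty = M·x/J = 564.9 N/mm.
Resultant f_max = √[f_tx² + (f_v + f_ty)²] = √[1301² + (341.9 + 564.9)²] = 1586 N/mm.
Capacity per unit length: r_n/Ω = (1/2.0) × 0.6 × 430 × (0.707 × 14) = 1277 N/mm.
1586 > 1277 → NOT adequate.

f_max ≈ 1590 N/mm; NOT adequate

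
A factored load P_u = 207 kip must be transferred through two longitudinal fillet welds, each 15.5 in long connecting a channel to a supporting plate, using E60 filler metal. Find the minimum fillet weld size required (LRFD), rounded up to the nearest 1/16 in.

w = 3/8 in

E60XX → F_EXX = 60 ksi.
Total weld length L = 31 in.
Required throat t_e = P_u / (φ × 0.6 F_EXX × L) = 207 / (0.75 × 0.6 × 60 × 31) = 0.2473 in.
Required leg w = t_e / 0.707 = 0.3498 in → use 3/8 in.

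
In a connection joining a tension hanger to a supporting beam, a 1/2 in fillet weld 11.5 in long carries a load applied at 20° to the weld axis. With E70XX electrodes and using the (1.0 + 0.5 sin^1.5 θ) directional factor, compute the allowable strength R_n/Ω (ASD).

E70XX → F_EXX = 70 ksi.
t_e = 0.707 × 0.5 = 0.3535 in; A_we = 0.3535 × 11.5 = 4.065 in².
Directional factor: 1.0 + 0.5 sin^1.5(20°) = 1.1.
F_nw = 0.6 × 70 × 1.1 = 46.2 ksi.
R_n/Ω = (46.2 × 4.065) / 2.0 = 93.91 kips.

R_n/Ω ≈ 93.9 kips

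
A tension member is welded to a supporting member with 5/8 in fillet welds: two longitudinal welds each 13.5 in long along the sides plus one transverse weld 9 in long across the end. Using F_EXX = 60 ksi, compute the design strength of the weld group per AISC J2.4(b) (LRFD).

φR_n ≈ 435 kips

t_e = 0.707 × 0.625 = 0.4419 in.
R_nwl = 0.6 × 60 × 0.4419 × 27 = 429.5 kips (longitudinal, 2 welds).
R_nwt = 0.6 × 60 × 0.4419 × 9 = 143.2 kips (transverse, base value).
(i) R_nwl + R_nwt = 572.7 kips; (ii) 0.85 R_nwl + 1.5 R_nwt = 579.8 kips.
R_n = max = 579.8 kips [governs: (ii)]; φR_n = 434.9 kips.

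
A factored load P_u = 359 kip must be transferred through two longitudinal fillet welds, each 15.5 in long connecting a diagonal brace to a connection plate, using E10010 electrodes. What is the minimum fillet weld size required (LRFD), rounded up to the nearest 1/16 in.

E100XX → F_EXX = 100 ksi.
Total weld length L = 31 in.
Required throat t_e = P_u / (φ × 0.6 F_EXX × L) = 359 / (0.75 × 0.6 × 100 × 31) = 0.2573 in.
Required leg w = t_e / 0.707 = 0.364 in → use 3/8 in.

w = 3/8 in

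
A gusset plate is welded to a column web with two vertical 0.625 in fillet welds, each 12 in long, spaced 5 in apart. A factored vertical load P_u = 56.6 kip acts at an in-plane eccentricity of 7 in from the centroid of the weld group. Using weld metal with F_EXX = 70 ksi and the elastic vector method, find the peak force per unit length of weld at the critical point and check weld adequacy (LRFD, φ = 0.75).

Total weld length L_w = 24 in. Treat welds as unit-width lines.
Polar moment about centroid: J = 2[d³/12 + d(b/2)²] = 2[12³/12 + 12×2.5²] = 438 in³.
Direct shear f_v = P/L_w = 56.6 / 24 = 2.358 kip/in (vertical).
Torsion M = P·e = 56.6 × 7 = 396.2 kip·in.
Critical point at (x, y) = (2.5, 6) from centroid. f_tx = M·y/J = 5.427 kip/in; f_ty = M·x/J = 2.261 kip/in.
Resultant f_max = √[f_tx² + (f_v + f_ty)²] = √[5.427² + (2.358 + 2.261)²] = 7.127 kip/in.
Capacity per unit length: φr_n = 0.75 × 0.6 × 70 × (0.707 × 0.625) = 13.92 kip/in.
7.127 ≤ 13.92 → adequate.

f_max ≈ 7.13 kip/in; adequate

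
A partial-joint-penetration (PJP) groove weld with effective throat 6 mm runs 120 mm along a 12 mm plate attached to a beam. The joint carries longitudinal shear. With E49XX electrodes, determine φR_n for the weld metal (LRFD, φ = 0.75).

φR_n ≈ 159 kN

E49XX → F_EXX = 490 MPa.
Effective throat (given) t_e = 6 mm.
A_we = 6 × 120 = 720 mm².
F_nw = 0.6 F_EXX = 294 MPa.
φR_n = 0.75 × 294 × 720 × 10⁻³ = 158.8 kN.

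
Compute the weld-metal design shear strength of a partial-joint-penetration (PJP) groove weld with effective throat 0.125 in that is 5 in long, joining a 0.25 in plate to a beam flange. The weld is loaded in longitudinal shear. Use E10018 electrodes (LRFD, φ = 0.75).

φR_n ≈ 28.1 kip

E100XX → F_EXX = 100 ksi.
Effective throat (given) t_e = 0.125 in.
A_we = 0.125 × 5 = 0.625 in².
F_nw = 0.6 F_EXX = 60 ksi.
φR_n = 0.75 × 60 × 0.625 = 28.12 kip.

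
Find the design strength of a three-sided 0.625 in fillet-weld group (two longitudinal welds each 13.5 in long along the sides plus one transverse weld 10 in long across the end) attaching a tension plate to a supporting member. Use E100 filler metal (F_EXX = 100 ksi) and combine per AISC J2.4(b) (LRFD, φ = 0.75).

φR_n ≈ 755 kip

t_e = 0.707 × 0.625 = 0.4419 in.
R_nwl = 0.6 × 100 × 0.4419 × 27 = 715.8 kip (longitudinal, 2 welds).
R_nwt = 0.6 × 100 × 0.4419 × 10 = 265.1 kip (transverse, base value).
(i) R_nwl + R_nwt = 981 kip; (ii) 0.85 R_nwl + 1.5 R_nwt = 1006 kip.
R_n = max = 1006 kip [governs: (ii)]; φR_n = 754.6 kip.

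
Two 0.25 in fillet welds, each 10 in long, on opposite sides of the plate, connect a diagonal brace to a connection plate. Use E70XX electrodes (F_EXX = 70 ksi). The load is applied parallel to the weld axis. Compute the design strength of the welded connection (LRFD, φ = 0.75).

Effective throat t_e = 0.707 × 0.25 = 0.1767 in.
Total length L = 20 in; A_we = 0.1767 × 20 = 3.535 in².
F_nw = 0.6 F_EXX = 0.6 × 70 = 42 ksi.
φR_n = 0.75 × 42 × 3.535 = 111.4 kip.

φR_n ≈ 111 kip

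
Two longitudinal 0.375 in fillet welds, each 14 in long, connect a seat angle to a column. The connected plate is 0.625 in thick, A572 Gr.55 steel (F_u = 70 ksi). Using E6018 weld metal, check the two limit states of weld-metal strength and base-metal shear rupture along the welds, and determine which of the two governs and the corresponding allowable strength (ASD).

R_n/Ω ≈ 134 kip (weld metal governs)

E60XX → F_EXX = 60 ksi.
t_e = 0.707 × 0.375 = 0.2651 in; L = 28 in.
Weld metal: R_n/Ω = (1/2.0) × 0.6 × 60 × 0.2651 × 28 = 133.6 kip.
Base metal (shear rupture): R_n/Ω = (1/2.0) × 0.6 × 70 × 0.625 × 28 = 367.5 kip.
Governing: weld metal.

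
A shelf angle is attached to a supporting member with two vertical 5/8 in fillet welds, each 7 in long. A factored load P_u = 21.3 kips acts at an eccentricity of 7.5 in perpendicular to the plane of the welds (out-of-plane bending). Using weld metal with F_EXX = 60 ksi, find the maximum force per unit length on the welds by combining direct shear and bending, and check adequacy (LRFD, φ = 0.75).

L_w = 2 × 7 = 14 in; section modulus (unit throat) S = 2 × L²/6 = 16.33 in².
Direct shear f_v = P/L_w = 21.3/14 = 1.521 kip/in.
Moment M = P × e = 21.3 × 7.5 = 159.75 kip·in; bending f_b = M/S = 9.781 kip/in.
f_max = √(f_v² + f_b²) = √(1.521² + 9.781²) = 9.898 kip/in.
φr_n = 0.75 × 0.6 × 60 × (0.707 × 0.625) = 11.93 kip/in → adequate.

f_max ≈ 9.9 kip/in; adequate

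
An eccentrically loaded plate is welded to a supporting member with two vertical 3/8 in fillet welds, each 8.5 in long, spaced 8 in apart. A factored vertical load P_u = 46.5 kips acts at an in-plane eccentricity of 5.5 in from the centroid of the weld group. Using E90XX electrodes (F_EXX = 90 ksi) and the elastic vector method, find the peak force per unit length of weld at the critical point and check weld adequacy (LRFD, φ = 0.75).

Total weld length L_w = 17 in. Treat welds as unit-width lines.
Polar moment about centroid: J = 2[d³/12 + d(b/2)²] = 2[8.5³/12 + 8.5×4²] = 374.4 in³.
Direct shear f_v = P/L_w = 46.5 / 17 = 2.735 kip/in (vertical).
Torsion M = P·e = 46.5 × 5.5 = 255.75 kip·in.
Critical point at (x, y) = (4, 4.25) from centroid. f_tx = M·y/J = 2.904 kip/in; f_ty = M·x/J = 2.733 kip/in.
Resultant f_max = √[f_tx² + (f_v + f_ty)²] = √[2.904² + (2.735 + 2.733)²] = 6.191 kip/in.
Capacity per unit length: φr_n = 0.75 × 0.6 × 90 × (0.707 × 0.375) = 10.74 kip/in.
6.191 ≤ 10.74 → adequate.

f_max ≈ 6.19 kip/in; adequate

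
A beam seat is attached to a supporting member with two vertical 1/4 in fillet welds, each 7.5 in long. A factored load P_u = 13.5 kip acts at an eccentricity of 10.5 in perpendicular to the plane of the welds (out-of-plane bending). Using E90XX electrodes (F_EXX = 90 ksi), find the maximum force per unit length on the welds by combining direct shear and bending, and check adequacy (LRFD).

L_w = 2 × 7.5 = 15 in; section modulus (unit throat) S = 2 × L²/6 = 18.75 in².
Direct shear f_v = P/L_w = 13.5/15 = 0.9 kip/in.
Moment M = P × e = 13.5 × 10.5 = 141.75 kip·in; bending f_b = M/S = 7.56 kip/in.
f_max = √(f_v² + f_b²) = √(0.9² + 7.56²) = 7.613 kip/in.
φr_n = 0.75 × 0.6 × 90 × (0.707 × 0.25) = 7.158 kip/in → NOT adequate.

f_max ≈ 7.61 kip/in; NOT adequate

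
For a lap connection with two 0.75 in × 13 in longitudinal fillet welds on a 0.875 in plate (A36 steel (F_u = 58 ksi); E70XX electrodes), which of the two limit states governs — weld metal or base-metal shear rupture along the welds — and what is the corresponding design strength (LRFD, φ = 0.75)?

φR_n ≈ 434 kip (weld metal governs)

E70XX → F_EXX = 70 ksi.
t_e = 0.707 × 0.75 = 0.5302 in; L = 26 in.
Weld metal: φR_n = 0.75 × 0.6 × 70 × 0.5302 × 26 = 434.3 kip.
Base metal (shear rupture): φR_n = 0.75 × 0.6 × 58 × 0.875 × 26 = 593.8 kip.
Governing: weld metal.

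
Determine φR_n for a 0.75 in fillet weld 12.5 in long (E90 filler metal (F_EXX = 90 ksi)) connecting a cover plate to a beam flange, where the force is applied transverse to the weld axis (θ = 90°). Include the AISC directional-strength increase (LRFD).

t_e = 0.707 × 0.75 = 0.5302 in; A_we = 0.5302 × 12.5 = 6.628 in².
Directional factor: 1.0 + 0.5 sin^1.5(90°) = 1.5.
F_nw = 0.6 × 90 × 1.5 = 81 ksi.
φR_n = 0.75 × 81 × 6.628 = 402.7 kips.

φR_n ≈ 403 kips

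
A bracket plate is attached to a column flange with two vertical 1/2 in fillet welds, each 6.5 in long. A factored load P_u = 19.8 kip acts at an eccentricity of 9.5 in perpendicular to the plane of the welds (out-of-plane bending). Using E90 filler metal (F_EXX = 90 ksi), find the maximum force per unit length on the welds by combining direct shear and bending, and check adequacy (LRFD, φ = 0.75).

f_max ≈ 13.4 kip/in; adequate

L_w = 2 × 6.5 = 13 in; section modulus (unit throat) S = 2 × L²/6 = 14.08 in².
Direct shear f_v = P/L_w = 19.8/13 = 1.523 kip/in.
Moment M = P × e = 19.8 × 9.5 = 188.1 kip·in; bending f_b = M/S = 13.36 kip/in.
f_max = √(f_v² + f_b²) = √(1.523² + 13.36²) = 13.44 kip/in.
φr_n = 0.75 × 0.6 × 90 × (0.707 × 0.5) = 14.32 kip/in → adequate.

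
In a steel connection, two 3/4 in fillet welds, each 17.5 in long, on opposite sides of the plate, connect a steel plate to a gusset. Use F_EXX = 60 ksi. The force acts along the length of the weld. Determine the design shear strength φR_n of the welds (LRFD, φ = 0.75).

Effective throat t_e = 0.707 × 0.75 = 0.5302 in.
Total length L = 35 in; A_we = 0.5302 × 35 = 18.56 in².
F_nw = 0.6 F_EXX = 0.6 × 60 = 36 ksi.
φR_n = 0.75 × 36 × 18.56 = 501.1 kip.

φR_n ≈ 501 kip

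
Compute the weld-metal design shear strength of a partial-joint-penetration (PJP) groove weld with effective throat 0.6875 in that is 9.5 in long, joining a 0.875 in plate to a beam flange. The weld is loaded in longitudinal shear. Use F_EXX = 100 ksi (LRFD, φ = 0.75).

Effective throat (given) t_e = 0.6875 in.
A_we = 0.6875 × 9.5 = 6.531 in².
F_nw = 0.6 F_EXX = 60 ksi.
φR_n = 0.75 × 60 × 6.531 = 293.9 kip.

φR_n ≈ 294 kip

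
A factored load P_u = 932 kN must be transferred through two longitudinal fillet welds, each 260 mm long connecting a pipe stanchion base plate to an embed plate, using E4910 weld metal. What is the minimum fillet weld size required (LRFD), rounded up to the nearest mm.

w = 12 mm

E49XX → F_EXX = 490 MPa.
Total weld length L = 520 mm.
Required throat t_e = P_u / (φ × 0.6 F_EXX × L) = 932 / (0.75 × 0.6 × 490 × 520 × 10⁻³) = 8.128 mm.
Required leg w = t_e / 0.707 = 11.5 mm → use 12 mm.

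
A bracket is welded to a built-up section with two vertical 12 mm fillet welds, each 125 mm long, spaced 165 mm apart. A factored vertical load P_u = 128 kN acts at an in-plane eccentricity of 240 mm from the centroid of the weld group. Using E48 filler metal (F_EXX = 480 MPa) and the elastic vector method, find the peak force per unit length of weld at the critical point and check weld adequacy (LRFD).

Total weld length L_w = 250 mm. Treat welds as unit-width lines.
Polar moment about centroid: J = 2[d³/12 + d(b/2)²] = 2[125³/12 + 125×82.5²] = 2027000 mm³.
Direct shear f_v = P/L_w = 128×10³ / 250 = 512 N/mm (vertical).
Torsion M = P·e = 128×10³ × 240 = 30720000 N·mm.
Critical point at (x, y) = (82.5, 62.5) from centroid. f_tx = M·y/J = 947.2 N/mm; f_ty = M·x/J = 1250 N/mm.
Resultant f_max = √[f_tx² + (f_v + f_ty)²] = √[947.2² + (512 + 1250)²] = 2001 N/mm.
Capacity per unit length: φr_n = 0.75 × 0.6 × 480 × (0.707 × 12) = 1833 N/mm.
2001 > 1833 → NOT adequate.

f_max ≈ 2000 N/mm; NOT adequate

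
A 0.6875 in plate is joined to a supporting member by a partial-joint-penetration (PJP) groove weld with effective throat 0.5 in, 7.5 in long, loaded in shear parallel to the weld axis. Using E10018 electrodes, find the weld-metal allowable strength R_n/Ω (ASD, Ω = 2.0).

E100XX → F_EXX = 100 ksi.
Effective throat (given) t_e = 0.5 in.
A_we = 0.5 × 7.5 = 3.75 in².
F_nw = 0.6 F_EXX = 60 ksi.
R_n/Ω = (60 × 3.75) / 2.0 = 112.5 kips.

R_n/Ω ≈ 112 kips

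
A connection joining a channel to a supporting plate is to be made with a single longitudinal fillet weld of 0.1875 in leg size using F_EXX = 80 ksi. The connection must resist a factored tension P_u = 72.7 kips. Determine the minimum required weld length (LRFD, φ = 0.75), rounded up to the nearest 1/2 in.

Throat t_e = 0.707 × 0.1875 = 0.1326 in.
φr_n = 0.75 × 0.6 × 80 × 0.1326 = 4.772 kips/in.
L_req = P_u / φr_n = 72.7 / 4.772 = 15.23 in total.
Round up → use L = 15.5 in.

L = 15.5 in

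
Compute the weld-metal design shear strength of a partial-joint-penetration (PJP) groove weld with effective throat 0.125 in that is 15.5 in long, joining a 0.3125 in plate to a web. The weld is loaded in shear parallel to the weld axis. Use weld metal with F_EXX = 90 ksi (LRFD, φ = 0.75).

φR_n ≈ 78.5 kip

Effective throat (given) t_e = 0.125 in.
A_we = 0.125 × 15.5 = 1.938 in².
F_nw = 0.6 F_EXX = 54 ksi.
φR_n = 0.75 × 54 × 1.938 = 78.47 kip.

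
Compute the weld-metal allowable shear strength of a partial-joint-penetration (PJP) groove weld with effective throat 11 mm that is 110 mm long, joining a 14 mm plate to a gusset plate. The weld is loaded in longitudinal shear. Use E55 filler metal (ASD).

R_n/Ω ≈ 200 kN

E55XX → F_EXX = 550 MPa.
Effective throat (given) t_e = 11 mm.
A_we = 11 × 110 = 1210 mm².
F_nw = 0.6 F_EXX = 330 MPa.
R_n/Ω = (330 × 1210) / 2.0 × 10⁻³ = 199.7 kN.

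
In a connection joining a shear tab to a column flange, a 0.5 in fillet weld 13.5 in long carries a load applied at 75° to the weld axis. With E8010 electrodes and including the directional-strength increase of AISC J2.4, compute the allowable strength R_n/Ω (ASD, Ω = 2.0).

E80XX → F_EXX = 80 ksi.
t_e = 0.707 × 0.5 = 0.3535 in; A_we = 0.3535 × 13.5 = 4.772 in².
Directional factor: 1.0 + 0.5 sin^1.5(75°) = 1.475.
F_nw = 0.6 × 80 × 1.475 = 70.78 ksi.
R_n/Ω = (70.78 × 4.772) / 2.0 = 168.9 kips.

R_n/Ω ≈ 169 kips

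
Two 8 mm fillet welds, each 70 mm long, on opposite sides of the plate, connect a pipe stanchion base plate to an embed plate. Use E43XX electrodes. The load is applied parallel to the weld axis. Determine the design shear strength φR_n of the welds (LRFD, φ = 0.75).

E43XX → F_EXX = 430 MPa.
Effective throat t_e = 0.707 × 8 = 5.656 mm.
Total length L = 140 mm; A_we = 5.656 × 140 = 791.8 mm².
F_nw = 0.6 F_EXX = 0.6 × 430 = 258 MPa.
φR_n = 0.75 × 258 × 791.8 × 10⁻³ = 153.2 kN.

φR_n ≈ 153 kN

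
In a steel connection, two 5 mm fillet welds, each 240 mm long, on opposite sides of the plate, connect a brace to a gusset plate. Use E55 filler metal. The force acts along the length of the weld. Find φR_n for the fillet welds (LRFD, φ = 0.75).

E55XX → F_EXX = 550 MPa.
Effective throat t_e = 0.707 × 5 = 3.535 mm.
Total length L = 480 mm; A_we = 3.535 × 480 = 1697 mm².
F_nw = 0.6 F_EXX = 0.6 × 550 = 330 MPa.
φR_n = 0.75 × 330 × 1697 × 10⁻³ = 420 kN.

φR_n ≈ 420 kN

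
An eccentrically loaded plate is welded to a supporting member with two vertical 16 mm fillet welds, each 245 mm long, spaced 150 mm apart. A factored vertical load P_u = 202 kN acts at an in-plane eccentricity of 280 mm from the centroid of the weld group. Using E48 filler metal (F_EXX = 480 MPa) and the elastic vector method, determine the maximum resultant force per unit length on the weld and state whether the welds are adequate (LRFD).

f_max ≈ 1810 N/mm; adequate

Total weld length L_w = 490 mm. Treat welds as unit-width lines.
Polar moment about centroid: J = 2[d³/12 + d(b/2)²] = 2[245³/12 + 245×75²] = 5207000 mm³.
Direct shear f_v = P/L_w = 202×10³ / 490 = 412.2 N/mm (vertical).
Torsion M = P·e = 202×10³ × 280 = 56560000 N·mm.
Critical point at (x, y) = (75, 122.5) from centroid. f_tx = M·y/J = 1331 N/mm; f_ty = M·x/J = 814.6 N/mm.
Resultant f_max = √[f_tx² + (f_v + f_ty)²] = √[1331² + (412.2 + 814.6)²] = 1810 N/mm.
Capacity per unit length: φr_n = 0.75 × 0.6 × 480 × (0.707 × 16) = 2443 N/mm.
1810 ≤ 2443 → adequate.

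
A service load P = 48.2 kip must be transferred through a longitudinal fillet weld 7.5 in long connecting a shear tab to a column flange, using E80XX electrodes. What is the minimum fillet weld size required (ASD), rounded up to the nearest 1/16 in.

E80XX → F_EXX = 80 ksi.
Total weld length L = 7.5 in.
Required throat t_e = P × Ω / (0.6 F_EXX × L) = 48.2 × 2.0 / (0.6 × 80 × 7.5) = 0.2678 in.
Required leg w = t_e / 0.707 = 0.3788 in → use 7/16 in.

w = 7/16 in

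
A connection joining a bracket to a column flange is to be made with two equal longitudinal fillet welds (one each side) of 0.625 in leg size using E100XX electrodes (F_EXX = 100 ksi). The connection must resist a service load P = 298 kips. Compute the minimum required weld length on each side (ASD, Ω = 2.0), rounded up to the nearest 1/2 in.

L = 11.5 in on each side

Throat t_e = 0.707 × 0.625 = 0.4419 in.
r_n/Ω = (0.6 × 100 × 0.4419) / 2.0 = 13.26 kip/in.
L_req = P / (r_n/Ω) = 298 / 13.26 = 22.48 in total.
Per side: 22.48 / 2 = 11.24 in.
Round up → use L = 11.5 in on each side.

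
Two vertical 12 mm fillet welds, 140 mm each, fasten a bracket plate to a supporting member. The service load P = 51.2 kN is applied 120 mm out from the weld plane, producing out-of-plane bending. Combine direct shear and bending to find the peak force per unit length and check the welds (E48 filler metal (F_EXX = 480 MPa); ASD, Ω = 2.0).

f_max ≈ 958 N/mm; adequate

L_w = 2 × 140 = 280 mm; section modulus (unit throat) S = 2 × L²/6 = 6533 mm².
Direct shear f_v = P/L_w = 51.2×10³/280 = 182.9 N/mm.
Moment M = P × e = 51.2×10³ × 120 = 6144000 N·mm; bending f_b = M/S = 940.4 N/mm.
f_max = √(f_v² + f_b²) = √(182.9² + 940.4²) = 958 N/mm.
r_n/Ω = (1/2.0) × 0.6 × 480 × (0.707 × 12) = 1222 N/mm → adequate.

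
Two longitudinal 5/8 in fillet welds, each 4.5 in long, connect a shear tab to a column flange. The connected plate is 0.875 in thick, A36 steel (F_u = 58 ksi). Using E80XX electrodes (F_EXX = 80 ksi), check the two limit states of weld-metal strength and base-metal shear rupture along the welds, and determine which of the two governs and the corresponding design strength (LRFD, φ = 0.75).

t_e = 0.707 × 0.625 = 0.4419 in; L = 9 in.
Weld metal: φR_n = 0.75 × 0.6 × 80 × 0.4419 × 9 = 143.2 kips.
Base metal (shear rupture): φR_n = 0.75 × 0.6 × 58 × 0.875 × 9 = 205.5 kips.
Governing: weld metal.

φR_n ≈ 143 kips (weld metal governs)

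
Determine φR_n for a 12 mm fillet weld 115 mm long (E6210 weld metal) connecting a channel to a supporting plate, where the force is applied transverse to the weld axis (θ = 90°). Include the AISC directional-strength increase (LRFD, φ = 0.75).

φR_n ≈ 408 kN

E62XX → F_EXX = 620 MPa.
t_e = 0.707 × 12 = 8.484 mm; A_we = 8.484 × 115 = 975.7 mm².
Directional factor: 1.0 + 0.5 sin^1.5(90°) = 1.5.
F_nw = 0.6 × 620 × 1.5 = 558 MPa.
φR_n = 0.75 × 558 × 975.7 × 10⁻³ = 408.3 kN.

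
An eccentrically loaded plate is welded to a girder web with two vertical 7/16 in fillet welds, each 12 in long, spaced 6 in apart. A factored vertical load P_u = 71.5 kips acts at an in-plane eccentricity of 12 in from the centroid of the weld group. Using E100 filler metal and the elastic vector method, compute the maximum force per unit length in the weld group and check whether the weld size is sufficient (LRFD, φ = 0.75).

f_max ≈ 13 kip/in; adequate

E100XX → F_EXX = 100 ksi.
Total weld length L_w = 24 in. Treat welds as unit-width lines.
Polar moment about centroid: J = 2[d³/12 + d(b/2)²] = 2[12³/12 + 12×3²] = 504 in³.
Direct shear f_v = P/L_w = 71.5 / 24 = 2.979 kip/in (vertical).
Torsion M = P·e = 71.5 × 12 = 858 kip·in.
Critical point at (x, y) = (3, 6) from centroid. f_tx = M·y/J = 10.21 kip/in; f_ty = M·x/J = 5.107 kip/in.
Resultant f_max = √[f_tx² + (f_v + f_ty)²] = √[10.21² + (2.979 + 5.107)²] = 13.03 kip/in.
Capacity per unit length: φr_n = 0.75 × 0.6 × 100 × (0.707 × 0.4375) = 13.92 kip/in.
13.03 ≤ 13.92 → adequate.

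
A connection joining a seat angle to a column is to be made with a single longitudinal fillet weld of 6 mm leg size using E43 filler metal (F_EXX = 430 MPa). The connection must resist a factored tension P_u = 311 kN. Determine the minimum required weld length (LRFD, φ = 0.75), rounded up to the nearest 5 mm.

L = 380 mm

Throat t_e = 0.707 × 6 = 4.242 mm.
φr_n = 0.75 × 0.6 × 430 × 4.242 × 10⁻³ = 0.8208 kN/mm.
L_req = P_u / φr_n = 311 / 0.8208 = 378.9 mm total.
Round up → use L = 380 mm.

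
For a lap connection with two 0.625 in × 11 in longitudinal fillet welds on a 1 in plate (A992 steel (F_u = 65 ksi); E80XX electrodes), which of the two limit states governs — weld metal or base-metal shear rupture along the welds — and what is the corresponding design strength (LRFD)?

E80XX → F_EXX = 80 ksi.
t_e = 0.707 × 0.625 = 0.4419 in; L = 22 in.
Weld metal: φR_n = 0.75 × 0.6 × 80 × 0.4419 × 22 = 350 kips.
Base metal (shear rupture): φR_n = 0.75 × 0.6 × 65 × 1 × 22 = 643.5 kips.
Governing: weld metal.

φR_n ≈ 350 kips (weld metal governs)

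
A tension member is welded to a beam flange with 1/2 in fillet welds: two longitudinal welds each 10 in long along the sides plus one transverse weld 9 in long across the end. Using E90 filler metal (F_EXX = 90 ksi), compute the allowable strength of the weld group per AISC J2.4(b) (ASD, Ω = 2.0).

R_n/Ω ≈ 291 kip

t_e = 0.707 × 0.5 = 0.3535 in.
R_nwl = 0.6 × 90 × 0.3535 × 20 = 381.8 kip (longitudinal, 2 welds).
R_nwt = 0.6 × 90 × 0.3535 × 9 = 171.8 kip (transverse, base value).
(i) R_nwl + R_nwt = 553.6 kip; (ii) 0.85 R_nwl + 1.5 R_nwt = 582.2 kip.
R_n = max = 582.2 kip [governs: (ii)]; R_n/Ω = 291.1 kip.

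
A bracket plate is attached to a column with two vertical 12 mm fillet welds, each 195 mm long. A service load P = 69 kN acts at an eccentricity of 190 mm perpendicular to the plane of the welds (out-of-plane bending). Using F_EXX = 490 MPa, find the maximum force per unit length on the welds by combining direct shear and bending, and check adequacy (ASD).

f_max ≈ 1050 N/mm; adequate

L_w = 2 × 195 = 390 mm; section modulus (unit throat) S = 2 × L²/6 = 12680 mm².
Direct shear f_v = P/L_w = 69×10³/390 = 176.9 N/mm.
Moment M = P × e = 69×10³ × 190 = 13110000 N·mm; bending f_b = M/S = 1034 N/mm.
f_max = √(f_v² + f_b²) = √(176.9² + 1034²) = 1049 N/mm.
r_n/Ω = (1/2.0) × 0.6 × 490 × (0.707 × 12) = 1247 N/mm → adequate.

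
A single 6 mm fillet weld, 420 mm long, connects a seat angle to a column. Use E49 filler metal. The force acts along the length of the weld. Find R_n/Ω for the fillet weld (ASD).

E49XX → F_EXX = 490 MPa.
Effective throat t_e = 0.707 × 6 = 4.242 mm.
Total length L = 420 mm; A_we = 4.242 × 420 = 1782 mm².
F_nw = 0.6 F_EXX = 0.6 × 490 = 294 MPa.
R_n = 294 × 1782 × 10⁻³ = 523.8 kN; R_n/Ω = 523.8/2.0 = 261.9 kN.

R_n/Ω ≈ 262 kN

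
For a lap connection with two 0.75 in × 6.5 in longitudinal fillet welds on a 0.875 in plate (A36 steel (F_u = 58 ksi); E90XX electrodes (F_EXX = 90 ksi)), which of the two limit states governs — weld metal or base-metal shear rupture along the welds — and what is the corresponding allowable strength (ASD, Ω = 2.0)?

t_e = 0.707 × 0.75 = 0.5302 in; L = 13 in.
Weld metal: R_n/Ω = (1/2.0) × 0.6 × 90 × 0.5302 × 13 = 186.1 kip.
Base metal (shear rupture): R_n/Ω = (1/2.0) × 0.6 × 58 × 0.875 × 13 = 197.9 kip.
Governing: weld metal.

R_n/Ω ≈ 186 kip (weld metal governs)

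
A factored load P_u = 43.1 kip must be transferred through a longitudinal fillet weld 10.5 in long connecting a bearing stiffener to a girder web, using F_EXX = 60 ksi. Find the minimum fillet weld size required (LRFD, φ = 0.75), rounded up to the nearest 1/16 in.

w = 1/4 in

Total weld length L = 10.5 in.
Required throat t_e = P_u / (φ × 0.6 F_EXX × L) = 43.1 / (0.75 × 0.6 × 60 × 10.5) = 0.152 in.
Required leg w = t_e / 0.707 = 0.215 in → use 1/4 in.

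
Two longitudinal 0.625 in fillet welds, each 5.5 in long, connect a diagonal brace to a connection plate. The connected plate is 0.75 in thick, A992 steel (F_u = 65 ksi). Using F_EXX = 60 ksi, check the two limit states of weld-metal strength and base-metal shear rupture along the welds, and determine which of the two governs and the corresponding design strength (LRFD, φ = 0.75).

φR_n ≈ 131 kip (weld metal governs)

t_e = 0.707 × 0.625 = 0.4419 in; L = 11 in.
Weld metal: φR_n = 0.75 × 0.6 × 60 × 0.4419 × 11 = 131.2 kip.
Base metal (shear rupture): φR_n = 0.75 × 0.6 × 65 × 0.75 × 11 = 241.3 kip.
Governing: weld metal.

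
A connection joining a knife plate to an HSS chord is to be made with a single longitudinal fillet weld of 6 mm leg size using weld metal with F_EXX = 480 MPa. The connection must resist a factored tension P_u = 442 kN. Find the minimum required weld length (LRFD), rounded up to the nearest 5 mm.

L = 485 mm

Throat t_e = 0.707 × 6 = 4.242 mm.
φr_n = 0.75 × 0.6 × 480 × 4.242 × 10⁻³ = 0.9163 kN/mm.
L_req = P_u / φr_n = 442 / 0.9163 = 482.4 mm total.
Round up → use L = 485 mm.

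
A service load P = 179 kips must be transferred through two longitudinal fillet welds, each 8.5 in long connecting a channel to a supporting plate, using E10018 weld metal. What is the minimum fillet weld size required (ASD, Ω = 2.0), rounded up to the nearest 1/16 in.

w = 1/2 in

E100XX → F_EXX = 100 ksi.
Total weld length L = 17 in.
Required throat t_e = P × Ω / (0.6 F_EXX × L) = 179 × 2.0 / (0.6 × 100 × 17) = 0.351 in.
Required leg w = t_e / 0.707 = 0.4964 in → use 1/2 in.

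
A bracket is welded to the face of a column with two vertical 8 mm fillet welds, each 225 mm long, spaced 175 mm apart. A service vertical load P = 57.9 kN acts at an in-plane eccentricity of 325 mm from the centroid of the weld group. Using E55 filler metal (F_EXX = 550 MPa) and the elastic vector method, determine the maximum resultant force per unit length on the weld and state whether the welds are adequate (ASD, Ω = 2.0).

Total weld length L_w = 450 mm. Treat welds as unit-width lines.
Polar moment about centroid: J = 2[d³/12 + d(b/2)²] = 2[225³/12 + 225×87.5²] = 5344000 mm³.
Direct shear f_v = P/L_w = 57.9×10³ / 450 = 128.7 N/mm (vertical).
Torsion M = P·e = 57.9×10³ × 325 = 18818000 N·mm.
Critical point at (x, y) = (87.5, 112.5) from centroid. f_tx = M·y/J = 396.2 N/mm; f_ty = M·x/J = 308.1 N/mm.
Resultant f_max = √[f_tx² + (f_v + f_ty)²] = √[396.2² + (128.7 + 308.1)²] = 589.7 N/mm.
Capacity per unit length: r_n/Ω = (1/2.0) × 0.6 × 550 × (0.707 × 8) = 933.2 N/mm.
589.7 ≤ 933.2 → adequate.

f_max ≈ 590 N/mm; adequate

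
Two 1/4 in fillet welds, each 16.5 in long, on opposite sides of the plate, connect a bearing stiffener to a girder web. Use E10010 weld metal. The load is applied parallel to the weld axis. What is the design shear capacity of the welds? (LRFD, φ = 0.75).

φR_n ≈ 262 kips

E100XX → F_EXX = 100 ksi.
Effective throat t_e = 0.707 × 0.25 = 0.1767 in.
Total length L = 33 in; A_we = 0.1767 × 33 = 5.833 in².
F_nw = 0.6 F_EXX = 0.6 × 100 = 60 ksi.
φR_n = 0.75 × 60 × 5.833 = 262.5 kips.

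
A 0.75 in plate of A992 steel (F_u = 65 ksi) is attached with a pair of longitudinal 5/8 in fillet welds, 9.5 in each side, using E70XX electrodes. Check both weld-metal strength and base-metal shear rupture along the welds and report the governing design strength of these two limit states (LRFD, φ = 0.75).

E70XX → F_EXX = 70 ksi.
t_e = 0.707 × 0.625 = 0.4419 in; L = 19 in.
Weld metal: φR_n = 0.75 × 0.6 × 70 × 0.4419 × 19 = 264.5 kip.
Base metal (shear rupture): φR_n = 0.75 × 0.6 × 65 × 0.75 × 19 = 416.8 kip.
Governing: weld metal.

φR_n ≈ 264 kip (weld metal governs)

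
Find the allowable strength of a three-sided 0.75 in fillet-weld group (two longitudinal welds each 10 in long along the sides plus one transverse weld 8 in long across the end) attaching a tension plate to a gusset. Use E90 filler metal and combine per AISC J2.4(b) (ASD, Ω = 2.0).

E90XX → F_EXX = 90 ksi.
t_e = 0.707 × 0.75 = 0.5302 in.
R_nwl = 0.6 × 90 × 0.5302 × 20 = 572.7 kip (longitudinal, 2 welds).
R_nwt = 0.6 × 90 × 0.5302 × 8 = 229.1 kip (transverse, base value).
(i) R_nwl + R_nwt = 801.7 kip; (ii) 0.85 R_nwl + 1.5 R_nwt = 830.4 kip.
R_n = max = 830.4 kip [governs: (ii)]; R_n/Ω = 415.2 kip.

R_n/Ω ≈ 415 kip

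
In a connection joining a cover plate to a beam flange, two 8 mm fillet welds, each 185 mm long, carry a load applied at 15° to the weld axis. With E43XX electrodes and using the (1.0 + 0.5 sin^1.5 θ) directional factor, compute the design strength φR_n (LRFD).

φR_n ≈ 432 kN

E43XX → F_EXX = 430 MPa.
t_e = 0.707 × 8 = 5.656 mm; A_we = 5.656 × 370 = 2093 mm².
Directional factor: 1.0 + 0.5 sin^1.5(15°) = 1.066.
F_nw = 0.6 × 430 × 1.066 = 275 MPa.
φR_n = 0.75 × 275 × 2093 × 10⁻³ = 431.6 kN.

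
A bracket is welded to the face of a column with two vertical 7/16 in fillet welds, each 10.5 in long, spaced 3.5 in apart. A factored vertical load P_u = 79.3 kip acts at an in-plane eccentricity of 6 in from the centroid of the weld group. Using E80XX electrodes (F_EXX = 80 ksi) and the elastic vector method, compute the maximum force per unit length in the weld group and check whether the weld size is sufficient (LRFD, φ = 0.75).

f_max ≈ 12 kip/in; NOT adequate

Total weld length L_w = 21 in. Treat welds as unit-width lines.
Polar moment about centroid: J = 2[d³/12 + d(b/2)²] = 2[10.5³/12 + 10.5×1.75²] = 257.2 in³.
Direct shear f_v = P/L_w = 79.3 / 21 = 3.776 kip/in (vertical).
Torsion M = P·e = 79.3 × 6 = 475.8 kip·in.
Critical point at (x, y) = (1.75, 5.25) from centroid. f_tx = M·y/J = 9.71 kip/in; f_ty = M·x/J = 3.237 kip/in.
Resultant f_max = √[f_tx² + (f_v + f_ty)²] = √[9.71² + (3.776 + 3.237)²] = 11.98 kip/in.
Capacity per unit length: φr_n = 0.75 × 0.6 × 80 × (0.707 × 0.4375) = 11.14 kip/in.
11.98 > 11.14 → NOT adequate.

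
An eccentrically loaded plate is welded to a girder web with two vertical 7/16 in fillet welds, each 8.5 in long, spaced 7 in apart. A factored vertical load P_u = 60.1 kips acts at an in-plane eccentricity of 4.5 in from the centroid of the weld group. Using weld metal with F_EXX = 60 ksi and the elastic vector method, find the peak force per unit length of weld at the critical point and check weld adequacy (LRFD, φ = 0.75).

Total weld length L_w = 17 in. Treat welds as unit-width lines.
Polar moment about centroid: J = 2[d³/12 + d(b/2)²] = 2[8.5³/12 + 8.5×3.5²] = 310.6 in³.
Direct shear f_v = P/L_w = 60.1 / 17 = 3.535 kip/in (vertical).
Torsion M = P·e = 60.1 × 4.5 = 270.45 kip·in.
Critical point at (x, y) = (3.5, 4.25) from centroid. f_tx = M·y/J = 3.701 kip/in; f_ty = M·x/J = 3.048 kip/in.
Resultant f_max = √[f_tx² + (f_v + f_ty)²] = √[3.701² + (3.535 + 3.048)²] = 7.552 kip/in.
Capacity per unit length: φr_n = 0.75 × 0.6 × 60 × (0.707 × 0.4375) = 8.351 kip/in.
7.552 ≤ 8.351 → adequate.

f_max ≈ 7.55 kip/in; adequate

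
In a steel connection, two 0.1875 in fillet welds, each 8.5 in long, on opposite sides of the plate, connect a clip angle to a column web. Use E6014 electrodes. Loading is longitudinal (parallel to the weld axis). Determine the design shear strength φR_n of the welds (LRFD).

φR_n ≈ 60.8 kips

E60XX → F_EXX = 60 ksi.
Effective throat t_e = 0.707 × 0.1875 = 0.1326 in.
Total length L = 17 in; A_we = 0.1326 × 17 = 2.254 in².
F_nw = 0.6 F_EXX = 0.6 × 60 = 36 ksi.
φR_n = 0.75 × 36 × 2.254 = 60.85 kips.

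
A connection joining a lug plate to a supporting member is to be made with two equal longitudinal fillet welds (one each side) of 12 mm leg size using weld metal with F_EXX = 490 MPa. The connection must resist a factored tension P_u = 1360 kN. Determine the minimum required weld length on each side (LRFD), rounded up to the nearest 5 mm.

Throat t_e = 0.707 × 12 = 8.484 mm.
φr_n = 0.75 × 0.6 × 490 × 8.484 × 10⁻³ = 1.871 kN/mm.
L_req = P_u / φr_n = 1360 / 1.871 = 727 mm total.
Per side: 727 / 2 = 363.5 mm.
Round up → use L = 365 mm on each side.

L = 365 mm on each side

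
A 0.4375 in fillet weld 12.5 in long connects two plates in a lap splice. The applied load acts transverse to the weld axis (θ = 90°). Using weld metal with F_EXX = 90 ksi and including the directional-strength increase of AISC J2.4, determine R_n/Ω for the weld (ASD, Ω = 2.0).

t_e = 0.707 × 0.4375 = 0.3093 in; A_we = 0.3093 × 12.5 = 3.866 in².
Directional factor: 1.0 + 0.5 sin^1.5(90°) = 1.5.
F_nw = 0.6 × 90 × 1.5 = 81 ksi.
R_n/Ω = (81 × 3.866) / 2.0 = 156.6 kips.

R_n/Ω ≈ 157 kips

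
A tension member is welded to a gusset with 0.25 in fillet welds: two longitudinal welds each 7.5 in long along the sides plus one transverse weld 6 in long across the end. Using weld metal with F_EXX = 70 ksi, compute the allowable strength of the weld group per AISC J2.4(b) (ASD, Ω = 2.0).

t_e = 0.707 × 0.25 = 0.1767 in.
R_nwl = 0.6 × 70 × 0.1767 × 15 = 111.4 kips (longitudinal, 2 welds).
R_nwt = 0.6 × 70 × 0.1767 × 6 = 44.54 kips (transverse, base value).
(i) R_nwl + R_nwt = 155.9 kips; (ii) 0.85 R_nwl + 1.5 R_nwt = 161.5 kips.
R_n = max = 161.5 kips [governs: (ii)]; R_n/Ω = 80.73 kips.

R_n/Ω ≈ 80.7 kips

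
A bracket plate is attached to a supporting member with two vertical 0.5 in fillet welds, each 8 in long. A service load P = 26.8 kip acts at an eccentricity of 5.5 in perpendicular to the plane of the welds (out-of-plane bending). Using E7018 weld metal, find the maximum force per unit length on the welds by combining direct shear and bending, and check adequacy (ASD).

E70XX → F_EXX = 70 ksi.
L_w = 2 × 8 = 16 in; section modulus (unit throat) S = 2 × L²/6 = 21.33 in².
Direct shear f_v = P/L_w = 26.8/16 = 1.675 kip/in.
Moment M = P × e = 26.8 × 5.5 = 147.4 kip·in; bending f_b = M/S = 6.909 kip/in.
f_max = √(f_v² + f_b²) = √(1.675² + 6.909²) = 7.11 kip/in.
r_n/Ω = (1/2.0) × 0.6 × 70 × (0.707 × 0.5) = 7.423 kip/in → adequate.

f_max ≈ 7.11 kip/in; adequate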